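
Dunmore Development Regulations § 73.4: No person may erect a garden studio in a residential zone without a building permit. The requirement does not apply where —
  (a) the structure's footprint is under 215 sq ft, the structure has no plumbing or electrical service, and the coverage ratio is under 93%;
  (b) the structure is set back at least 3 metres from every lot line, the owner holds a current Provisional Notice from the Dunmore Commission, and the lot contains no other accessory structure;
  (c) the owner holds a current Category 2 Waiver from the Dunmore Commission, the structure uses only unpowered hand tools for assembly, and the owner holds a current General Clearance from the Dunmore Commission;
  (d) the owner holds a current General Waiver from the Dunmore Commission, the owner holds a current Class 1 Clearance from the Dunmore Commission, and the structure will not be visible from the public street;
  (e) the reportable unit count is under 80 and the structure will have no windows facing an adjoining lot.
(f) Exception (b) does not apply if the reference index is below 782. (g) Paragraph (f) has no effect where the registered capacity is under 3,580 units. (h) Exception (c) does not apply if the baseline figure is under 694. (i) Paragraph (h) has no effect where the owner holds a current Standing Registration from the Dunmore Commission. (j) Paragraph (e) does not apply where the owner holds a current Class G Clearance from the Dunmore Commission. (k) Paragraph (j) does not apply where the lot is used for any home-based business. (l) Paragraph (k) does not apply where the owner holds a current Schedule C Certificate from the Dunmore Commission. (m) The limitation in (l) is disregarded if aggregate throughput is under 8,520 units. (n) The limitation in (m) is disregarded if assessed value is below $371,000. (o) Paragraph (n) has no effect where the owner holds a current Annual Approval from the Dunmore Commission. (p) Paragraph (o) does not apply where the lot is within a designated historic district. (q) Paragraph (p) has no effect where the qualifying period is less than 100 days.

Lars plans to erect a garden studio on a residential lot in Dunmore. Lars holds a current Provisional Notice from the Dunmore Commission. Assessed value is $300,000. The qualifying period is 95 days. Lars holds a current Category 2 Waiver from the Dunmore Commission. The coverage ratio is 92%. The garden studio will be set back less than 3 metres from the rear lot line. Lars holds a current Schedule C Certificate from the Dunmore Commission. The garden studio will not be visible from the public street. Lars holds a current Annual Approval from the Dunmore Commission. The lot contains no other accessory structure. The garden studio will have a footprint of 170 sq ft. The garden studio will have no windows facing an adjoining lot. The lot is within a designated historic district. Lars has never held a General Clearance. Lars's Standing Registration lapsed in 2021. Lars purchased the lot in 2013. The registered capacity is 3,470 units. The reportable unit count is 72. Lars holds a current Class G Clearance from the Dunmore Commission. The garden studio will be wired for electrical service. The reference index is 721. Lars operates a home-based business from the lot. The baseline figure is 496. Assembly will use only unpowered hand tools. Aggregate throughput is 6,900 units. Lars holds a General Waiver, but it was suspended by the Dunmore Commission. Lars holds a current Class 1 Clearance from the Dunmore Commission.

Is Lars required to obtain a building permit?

No — exception (e) applies; Lars does not need a building permit.

Exception (a) does not apply: electrical service is planned.
Exception (b) fails — the rear setback is under 3 m.
Exception (c) fails — the General Clearance is not current.
Exception (d) fails — the General Waiver is not current.
Exception (e): the reportable unit count is 72, under the 80 limit; no windows face an adjoining lot — every condition holds. Considering the limiting provisions: (j) would limit (e) — a current Class G Clearance is held — but (k) sets (j) aside: (k) is triggered — a home-based business operates on the lot. (l) is triggered (a current Schedule C Certificate is held), but is set aside by (m): (m) operates against (l): aggregate throughput is 6,900 units, under the 8,520 units limit. (n) operates (assessed value is $300,000, below the $371,000 limit), but is displaced by (o): (o) is triggered — a current Annual Approval is held. (p) would limit (o) — the lot is in a historic district — but (q) sets (p) aside: (q) operates against (p): the qualifying period is 95 days, less than the 100 days limit. Exception (e) stands.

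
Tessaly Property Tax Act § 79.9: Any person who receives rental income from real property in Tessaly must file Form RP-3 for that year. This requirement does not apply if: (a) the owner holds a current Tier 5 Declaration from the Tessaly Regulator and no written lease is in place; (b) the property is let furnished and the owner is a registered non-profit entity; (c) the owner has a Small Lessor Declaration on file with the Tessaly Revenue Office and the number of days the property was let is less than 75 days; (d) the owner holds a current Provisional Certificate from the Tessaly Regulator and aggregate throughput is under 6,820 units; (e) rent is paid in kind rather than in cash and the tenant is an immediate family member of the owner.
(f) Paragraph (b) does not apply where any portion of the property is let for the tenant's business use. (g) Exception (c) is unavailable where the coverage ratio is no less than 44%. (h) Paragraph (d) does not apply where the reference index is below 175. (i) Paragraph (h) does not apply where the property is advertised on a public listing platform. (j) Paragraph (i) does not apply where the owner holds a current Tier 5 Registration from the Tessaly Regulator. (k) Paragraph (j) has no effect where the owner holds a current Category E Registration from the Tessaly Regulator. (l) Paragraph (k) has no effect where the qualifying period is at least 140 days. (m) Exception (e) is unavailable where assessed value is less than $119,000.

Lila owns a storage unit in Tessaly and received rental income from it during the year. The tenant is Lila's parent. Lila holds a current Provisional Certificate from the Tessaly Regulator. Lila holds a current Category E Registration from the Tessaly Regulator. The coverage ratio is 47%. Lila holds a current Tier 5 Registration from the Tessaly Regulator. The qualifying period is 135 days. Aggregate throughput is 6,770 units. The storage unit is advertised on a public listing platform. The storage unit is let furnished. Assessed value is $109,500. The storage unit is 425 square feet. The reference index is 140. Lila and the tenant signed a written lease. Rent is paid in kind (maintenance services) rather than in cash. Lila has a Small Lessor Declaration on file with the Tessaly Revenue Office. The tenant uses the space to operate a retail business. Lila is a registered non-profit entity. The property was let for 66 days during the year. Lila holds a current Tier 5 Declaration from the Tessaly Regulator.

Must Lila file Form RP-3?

No — exception (d) applies; Lila is not required to file Form RP-3.

Exception (a) requires that no written lease is in place; but a written lease is in place, so (a) is unavailable.
All of (b)'s requirements are met (the property is let furnished; Lila is a registered non-profit). But applying paragraph (f): (f) operates against (b): the space is let for business use. (b) is therefore removed.
Exception (c)'s conditions are all satisfied: a Small Lessor Declaration is on file; the number of days the property was let is 66 days, less than the 75 days limit. But: (g) operates — the coverage ratio is 47%, meeting the 44% threshold. (c) is therefore removed.
Exception (d) is satisfied on its face — a current Provisional Certificate is held; aggregate throughput is 6,770 units, under the 6,820 units limit. Considering the limiting provisions: (h) would limit (d) — the reference index is 140, below the 175 limit — but (i) sets (h) aside: (i) applies — the property is publicly advertised. (j) operates (a current Tier 5 Registration is held), but is itself disapplied by (k): (k) operates against (j): a current Category E Registration is held. (l), which would lift (k), is not triggered — the qualifying period is 135 days, short of 140 days. Exception (d) stands.
Exception (e): rent is paid in kind; the tenant is an immediate family member — every condition holds. But: (m) is triggered — assessed value is $109,500, less than the $119,000 limit. (e) is therefore removed.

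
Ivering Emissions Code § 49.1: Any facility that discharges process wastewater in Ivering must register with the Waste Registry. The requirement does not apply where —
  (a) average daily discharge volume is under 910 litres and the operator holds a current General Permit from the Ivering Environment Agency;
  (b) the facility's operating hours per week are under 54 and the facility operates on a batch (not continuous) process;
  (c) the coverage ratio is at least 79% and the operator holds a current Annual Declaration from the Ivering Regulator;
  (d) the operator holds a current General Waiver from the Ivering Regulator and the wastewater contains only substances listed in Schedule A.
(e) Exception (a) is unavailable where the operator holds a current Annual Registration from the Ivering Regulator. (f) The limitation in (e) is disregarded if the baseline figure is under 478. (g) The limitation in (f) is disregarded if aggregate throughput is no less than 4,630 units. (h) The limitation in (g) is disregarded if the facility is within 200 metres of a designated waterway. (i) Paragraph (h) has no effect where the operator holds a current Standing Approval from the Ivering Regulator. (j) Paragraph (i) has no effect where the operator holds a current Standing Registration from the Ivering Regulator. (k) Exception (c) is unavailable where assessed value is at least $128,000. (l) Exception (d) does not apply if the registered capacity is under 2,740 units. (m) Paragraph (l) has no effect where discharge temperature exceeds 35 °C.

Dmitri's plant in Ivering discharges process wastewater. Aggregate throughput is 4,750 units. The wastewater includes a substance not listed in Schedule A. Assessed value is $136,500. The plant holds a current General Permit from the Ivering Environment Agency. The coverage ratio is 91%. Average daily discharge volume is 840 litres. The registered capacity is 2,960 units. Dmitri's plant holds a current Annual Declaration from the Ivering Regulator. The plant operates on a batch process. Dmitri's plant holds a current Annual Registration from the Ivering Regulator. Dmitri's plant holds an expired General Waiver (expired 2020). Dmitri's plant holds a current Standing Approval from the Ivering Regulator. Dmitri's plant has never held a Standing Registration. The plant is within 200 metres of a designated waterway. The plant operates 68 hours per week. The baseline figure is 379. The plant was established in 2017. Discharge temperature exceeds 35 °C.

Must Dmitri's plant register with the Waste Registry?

Exception (a): average daily discharge volume is 840 litres, under the 910 litres limit; a current General Permit is held — every condition holds. Turning to paragraphs (e)–(j): (e) applies — a current Annual Registration is held. (f) is engaged (the baseline figure is 379, under the 478 limit), but is overridden by (g): (g) operates against (f): aggregate throughput is 4,750 units, meeting the 4,630 units threshold. (h) would limit (g) — the plant is within 200 m of a designated waterway — but (i) sets (h) aside: (i) is engaged — a current Standing Approval is held. (j), which would lift (i), is inapplicable — the Standing Registration is not current. Exception (a) does not apply.
Exception (b) requires that the facility's operating hours per week are under 54; but the facility's operating hours per week are 68, not under 54, so (b) is unavailable.
Exception (c): the coverage ratio is 91%, meeting the 79% threshold; a current Annual Declaration is held — every condition holds. Turning to paragraph (k): (k) operates against (c): assessed value is $136,500, meeting the $128,000 threshold. Exception (c) does not apply.
Exception (d) does not apply: the General Waiver is not current.
No exception applies. The general rule governs.

Yes — Dmitri's plant must register with the Waste Registry.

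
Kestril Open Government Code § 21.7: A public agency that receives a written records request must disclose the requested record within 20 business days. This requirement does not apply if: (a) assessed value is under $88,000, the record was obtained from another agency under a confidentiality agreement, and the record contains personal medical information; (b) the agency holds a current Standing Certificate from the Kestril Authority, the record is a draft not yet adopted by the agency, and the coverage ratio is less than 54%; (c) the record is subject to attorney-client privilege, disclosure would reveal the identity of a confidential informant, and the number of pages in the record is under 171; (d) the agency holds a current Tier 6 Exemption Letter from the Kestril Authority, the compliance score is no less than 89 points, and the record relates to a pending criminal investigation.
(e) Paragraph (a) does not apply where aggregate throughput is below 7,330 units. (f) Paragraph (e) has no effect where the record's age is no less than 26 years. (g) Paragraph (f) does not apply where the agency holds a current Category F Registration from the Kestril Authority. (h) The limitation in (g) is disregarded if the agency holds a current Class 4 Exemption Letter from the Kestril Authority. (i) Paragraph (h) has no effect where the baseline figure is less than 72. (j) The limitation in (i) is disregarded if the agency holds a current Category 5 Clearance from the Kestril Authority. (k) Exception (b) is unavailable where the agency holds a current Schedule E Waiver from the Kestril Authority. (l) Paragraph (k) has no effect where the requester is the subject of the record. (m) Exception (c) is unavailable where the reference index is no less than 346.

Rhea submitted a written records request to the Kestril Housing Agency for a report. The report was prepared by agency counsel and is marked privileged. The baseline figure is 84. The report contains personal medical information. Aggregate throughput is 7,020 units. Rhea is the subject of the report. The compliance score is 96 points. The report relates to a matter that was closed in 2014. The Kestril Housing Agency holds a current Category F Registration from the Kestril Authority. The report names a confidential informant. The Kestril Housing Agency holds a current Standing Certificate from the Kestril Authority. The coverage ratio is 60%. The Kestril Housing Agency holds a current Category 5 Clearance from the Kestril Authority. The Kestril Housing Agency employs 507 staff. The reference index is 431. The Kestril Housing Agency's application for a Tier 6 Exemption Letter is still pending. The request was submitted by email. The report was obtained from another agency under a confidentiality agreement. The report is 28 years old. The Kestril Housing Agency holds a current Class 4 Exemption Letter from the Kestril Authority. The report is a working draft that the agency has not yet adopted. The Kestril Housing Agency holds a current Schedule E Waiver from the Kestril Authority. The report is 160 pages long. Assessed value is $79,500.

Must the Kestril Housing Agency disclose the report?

Exception (a) is satisfied on its face — assessed value is $79,500, under the $88,000 limit; the report was obtained under a confidentiality agreement; the report contains personal medical information. As to paragraphs (e)–(j): (e) would limit (a) — aggregate throughput is 7,020 units, below the 7,330 units limit — but (f) sets (e) aside: (f) operates against (e): the record's age is 28 years, meeting the 26 years threshold. (g) would limit (f) — a current Category F Registration is held — but (h) sets (g) aside: (h) is triggered — a current Class 4 Exemption Letter is held. (i), which would lift (h), is not triggered — the baseline figure is 84, not less than 72. So (a) applies.
Exception (b) fails — the coverage ratio is 60%, not less than 54%.
Exception (c)'s conditions are all satisfied: the report is privileged; the report names a confidential informant; the number of pages in the record is 160, under the 171 limit. Turning to paragraph (m): (m) is triggered — the reference index is 431, meeting the 346 threshold. Exception (c) does not apply.
Exception (d) requires that the agency holds a current Tier 6 Exemption Letter from the Kestril Authority; but no current Tier 6 Exemption Letter is held, so (d) is unavailable.

No — exception (a) applies; the Kestril Housing Agency is not required to disclose the report.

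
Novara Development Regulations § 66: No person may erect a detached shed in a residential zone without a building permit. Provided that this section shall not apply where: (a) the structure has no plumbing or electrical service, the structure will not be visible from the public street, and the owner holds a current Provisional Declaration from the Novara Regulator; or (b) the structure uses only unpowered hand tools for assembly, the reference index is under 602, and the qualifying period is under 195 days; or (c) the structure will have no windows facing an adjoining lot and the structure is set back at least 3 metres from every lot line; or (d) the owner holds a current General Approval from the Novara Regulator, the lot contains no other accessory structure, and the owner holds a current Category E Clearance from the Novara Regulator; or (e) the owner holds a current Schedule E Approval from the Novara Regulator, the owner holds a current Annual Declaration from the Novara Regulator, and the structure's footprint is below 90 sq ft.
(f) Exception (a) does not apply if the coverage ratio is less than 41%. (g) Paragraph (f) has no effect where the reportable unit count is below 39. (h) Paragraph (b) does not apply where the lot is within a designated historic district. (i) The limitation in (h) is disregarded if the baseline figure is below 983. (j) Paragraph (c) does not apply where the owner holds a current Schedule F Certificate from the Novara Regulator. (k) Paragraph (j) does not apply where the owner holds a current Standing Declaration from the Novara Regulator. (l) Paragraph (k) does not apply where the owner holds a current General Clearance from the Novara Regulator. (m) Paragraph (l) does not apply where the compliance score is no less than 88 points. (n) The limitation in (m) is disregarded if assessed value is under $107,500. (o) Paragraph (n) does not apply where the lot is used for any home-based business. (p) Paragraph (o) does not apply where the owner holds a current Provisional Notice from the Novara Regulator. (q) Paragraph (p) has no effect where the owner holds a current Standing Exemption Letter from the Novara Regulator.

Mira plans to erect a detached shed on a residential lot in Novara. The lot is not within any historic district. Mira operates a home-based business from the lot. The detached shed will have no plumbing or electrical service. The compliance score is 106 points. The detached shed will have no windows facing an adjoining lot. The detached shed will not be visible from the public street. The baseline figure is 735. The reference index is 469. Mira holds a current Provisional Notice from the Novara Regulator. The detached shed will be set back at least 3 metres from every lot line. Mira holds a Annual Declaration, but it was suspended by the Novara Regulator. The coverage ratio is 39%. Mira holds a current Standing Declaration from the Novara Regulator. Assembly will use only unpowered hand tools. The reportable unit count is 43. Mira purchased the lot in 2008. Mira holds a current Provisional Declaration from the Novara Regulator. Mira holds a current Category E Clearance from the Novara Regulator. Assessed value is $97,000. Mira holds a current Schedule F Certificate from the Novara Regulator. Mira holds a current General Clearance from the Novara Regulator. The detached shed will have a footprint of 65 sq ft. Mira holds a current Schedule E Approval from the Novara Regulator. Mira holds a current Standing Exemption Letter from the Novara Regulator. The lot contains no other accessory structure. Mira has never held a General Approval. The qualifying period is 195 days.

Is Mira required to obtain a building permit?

No — exception (c) applies; Mira does not need a building permit.

Exception (a): there is no plumbing or electrical service; the structure will not be visible from the street; a current Provisional Declaration is held — every condition holds. However, paragraphs (f)–(g) must be considered: (f) operates against (a): the coverage ratio is 39%, less than the 41% limit. (g), which would lift (f), is not triggered — the reportable unit count is 43, not below 39. So (a) is unavailable.
Exception (b) requires that the qualifying period is under 195 days; but the qualifying period is 195 days, not under 195 days, so (b) is unavailable.
Exception (c): no windows face an adjoining lot; the setback is at least 3 m on every side — every condition holds. Considering the limiting provisions: (j) is triggered (a current Schedule F Certificate is held), but is displaced by (k): (k) operates against (j): a current Standing Declaration is held. (l) would limit (k) — a current General Clearance is held — but (m) sets (l) aside: (m) operates against (l): the compliance score is 106 points, meeting the 88 points threshold. (n) would limit (m) — assessed value is $97,000, under the $107,500 limit — but (o) sets (n) aside: (o) is triggered — a home-based business operates on the lot. (p) would limit (o) — a current Provisional Notice is held — but (q) sets (p) aside: (q) operates against (p): a current Standing Exemption Letter is held. Exception (c) stands.
Exception (d) does not apply: no current General Approval is held.
Exception (e) requires that the owner holds a current Annual Declaration from the Novara Regulator; but there is no Annual Declaration in force, so (e) is unavailable.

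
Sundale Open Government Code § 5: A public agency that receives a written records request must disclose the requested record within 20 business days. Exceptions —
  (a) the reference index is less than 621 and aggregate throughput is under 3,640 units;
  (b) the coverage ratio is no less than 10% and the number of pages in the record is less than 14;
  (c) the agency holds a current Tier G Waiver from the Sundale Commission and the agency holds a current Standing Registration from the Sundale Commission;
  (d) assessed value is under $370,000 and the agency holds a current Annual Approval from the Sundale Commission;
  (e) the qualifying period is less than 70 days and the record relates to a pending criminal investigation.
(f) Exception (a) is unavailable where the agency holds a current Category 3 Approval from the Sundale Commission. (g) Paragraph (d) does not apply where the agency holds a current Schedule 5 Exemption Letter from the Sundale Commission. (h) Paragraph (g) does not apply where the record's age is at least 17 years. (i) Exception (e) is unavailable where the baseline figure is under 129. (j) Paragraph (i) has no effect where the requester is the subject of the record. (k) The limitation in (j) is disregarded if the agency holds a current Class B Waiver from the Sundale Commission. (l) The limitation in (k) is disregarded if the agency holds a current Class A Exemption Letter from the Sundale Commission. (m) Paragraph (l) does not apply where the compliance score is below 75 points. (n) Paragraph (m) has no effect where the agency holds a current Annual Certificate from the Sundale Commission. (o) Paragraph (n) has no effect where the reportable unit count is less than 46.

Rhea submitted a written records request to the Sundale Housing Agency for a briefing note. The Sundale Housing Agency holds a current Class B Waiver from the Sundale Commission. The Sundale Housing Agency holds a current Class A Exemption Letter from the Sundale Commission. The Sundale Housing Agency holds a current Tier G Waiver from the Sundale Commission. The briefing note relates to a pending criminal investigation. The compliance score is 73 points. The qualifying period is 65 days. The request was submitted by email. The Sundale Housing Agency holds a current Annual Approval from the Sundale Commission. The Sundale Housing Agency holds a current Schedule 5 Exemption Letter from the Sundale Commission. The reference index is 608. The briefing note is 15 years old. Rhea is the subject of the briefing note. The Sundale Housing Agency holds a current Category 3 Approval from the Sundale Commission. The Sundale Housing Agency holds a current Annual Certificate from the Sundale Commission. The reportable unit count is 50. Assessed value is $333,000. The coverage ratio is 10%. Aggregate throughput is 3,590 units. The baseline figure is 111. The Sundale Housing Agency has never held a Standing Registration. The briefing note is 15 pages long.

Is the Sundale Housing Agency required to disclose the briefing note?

No — exception (e) applies; the Sundale Housing Agency is not required to disclose the briefing note.

Exception (a) is satisfied on its face — the reference index is 608, less than the 621 limit; aggregate throughput is 3,590 units, under the 3,640 units limit. However, paragraph (f) must be considered: (f) operates against (a): a current Category 3 Approval is held. Exception (a) does not apply.
Exception (b) fails — the number of pages in the record is 15, not less than 14.
Exception (c) fails — no current Standing Registration is held.
Exception (d): assessed value is $333,000, under the $370,000 limit; a current Annual Approval is held — every condition holds. However, paragraphs (g)–(h) must be considered: (g) operates against (d): a current Schedule 5 Exemption Letter is held. (h), which would lift (g), does not operate here — the record's age is 15 years, short of 17 years. (d) is therefore removed.
Exception (e)'s conditions are all satisfied: the qualifying period is 65 days, less than the 70 days limit; the briefing note relates to a pending investigation. Considering the limiting provisions: (i) would limit (e) — the baseline figure is 111, under the 129 limit — but (j) sets (i) aside: (j) operates — Rhea is the subject of the briefing note. (k) applies (a current Class B Waiver is held), but is itself disapplied by (l): (l) operates against (k): a current Class A Exemption Letter is held. (m) is triggered (the compliance score is 73 points, below the 75 points limit), but is displaced by (n): (n) operates against (m): a current Annual Certificate is held. (o) is not triggered (the reportable unit count is 50, not less than 46), so (n) stands. Exception (e) stands.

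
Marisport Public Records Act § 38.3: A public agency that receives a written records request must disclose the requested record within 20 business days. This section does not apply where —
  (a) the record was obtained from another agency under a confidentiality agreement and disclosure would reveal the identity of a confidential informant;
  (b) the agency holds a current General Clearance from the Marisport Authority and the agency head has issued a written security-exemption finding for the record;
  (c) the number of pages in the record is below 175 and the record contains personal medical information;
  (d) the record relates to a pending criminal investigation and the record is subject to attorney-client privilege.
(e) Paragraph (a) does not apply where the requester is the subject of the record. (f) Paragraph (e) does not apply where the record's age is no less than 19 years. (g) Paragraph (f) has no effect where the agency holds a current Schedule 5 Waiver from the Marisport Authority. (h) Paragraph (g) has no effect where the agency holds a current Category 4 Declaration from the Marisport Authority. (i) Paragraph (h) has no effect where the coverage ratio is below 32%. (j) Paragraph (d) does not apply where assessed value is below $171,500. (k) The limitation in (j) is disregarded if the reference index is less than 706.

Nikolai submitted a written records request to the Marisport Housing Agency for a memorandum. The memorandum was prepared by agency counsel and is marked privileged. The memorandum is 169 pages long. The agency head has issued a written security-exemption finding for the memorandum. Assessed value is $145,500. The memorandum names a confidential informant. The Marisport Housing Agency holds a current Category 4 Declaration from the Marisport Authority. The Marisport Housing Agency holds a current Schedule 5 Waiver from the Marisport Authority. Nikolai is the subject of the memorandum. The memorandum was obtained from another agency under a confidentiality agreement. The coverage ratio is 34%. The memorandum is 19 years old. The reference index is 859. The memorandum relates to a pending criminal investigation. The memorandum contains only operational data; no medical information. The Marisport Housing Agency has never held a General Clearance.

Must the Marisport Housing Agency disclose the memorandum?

Exception (a): the memorandum was obtained under a confidentiality agreement; the memorandum names a confidential informant — every condition holds. As to paragraphs (e)–(i): (e) applies (Nikolai is the subject of the memorandum), but is overridden by (f): (f) applies — the record's age is 19 years, meeting the 19 years threshold. (g) would limit (f) — a current Schedule 5 Waiver is held — but (h) sets (g) aside: (h) operates — a current Category 4 Declaration is held. (i) is not engaged (the coverage ratio is 34%, not below 32%), so (h) stands. So (a) applies.
Exception (b) fails — the General Clearance is not current.
Exception (c) requires that the record contains personal medical information; but the memorandum contains only operational data, so (c) is unavailable.
Exception (d) is satisfied on its face — the memorandum relates to a pending investigation; the memorandum is privileged. Turning to paragraphs (j)–(k): (j) is engaged — assessed value is $145,500, below the $171,500 limit. (k), which would lift (j), is not triggered — the reference index is 859, not less than 706. (d) is therefore removed.

No — exception (a) applies; the Marisport Housing Agency is not required to disclose the memorandum.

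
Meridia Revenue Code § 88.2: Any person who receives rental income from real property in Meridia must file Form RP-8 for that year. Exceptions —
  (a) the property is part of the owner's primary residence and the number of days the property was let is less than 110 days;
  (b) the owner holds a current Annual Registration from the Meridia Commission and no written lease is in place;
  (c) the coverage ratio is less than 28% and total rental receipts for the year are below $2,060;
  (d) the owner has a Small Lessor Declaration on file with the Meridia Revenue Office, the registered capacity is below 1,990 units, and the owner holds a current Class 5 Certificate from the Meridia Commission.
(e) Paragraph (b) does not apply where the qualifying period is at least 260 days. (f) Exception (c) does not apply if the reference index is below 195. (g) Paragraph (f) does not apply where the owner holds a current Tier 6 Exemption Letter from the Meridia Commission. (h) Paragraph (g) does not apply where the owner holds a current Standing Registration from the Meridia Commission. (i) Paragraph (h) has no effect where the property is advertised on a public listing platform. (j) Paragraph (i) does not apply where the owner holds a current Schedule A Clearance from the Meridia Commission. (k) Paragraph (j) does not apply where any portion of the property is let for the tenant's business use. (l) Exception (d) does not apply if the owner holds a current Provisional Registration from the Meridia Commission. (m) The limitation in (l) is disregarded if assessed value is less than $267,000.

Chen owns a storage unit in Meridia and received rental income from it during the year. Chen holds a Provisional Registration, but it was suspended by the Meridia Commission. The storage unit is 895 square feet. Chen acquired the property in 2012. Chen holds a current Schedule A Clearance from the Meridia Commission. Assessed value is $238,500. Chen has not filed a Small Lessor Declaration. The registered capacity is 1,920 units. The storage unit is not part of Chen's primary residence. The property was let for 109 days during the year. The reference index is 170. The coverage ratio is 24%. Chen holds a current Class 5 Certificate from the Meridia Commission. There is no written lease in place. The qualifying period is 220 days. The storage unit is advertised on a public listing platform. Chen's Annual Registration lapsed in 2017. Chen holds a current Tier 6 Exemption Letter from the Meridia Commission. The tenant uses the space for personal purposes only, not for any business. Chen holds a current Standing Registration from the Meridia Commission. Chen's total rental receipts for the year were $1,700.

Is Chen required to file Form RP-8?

Yes — Chen must file Form RP-8.

Exception (a) requires that the property is part of the owner's primary residence; but the storage unit is not part of the primary residence, so (a) is unavailable.
Exception (b) does not apply: the Annual Registration is not current.
All of (c)'s requirements are met (the coverage ratio is 24%, less than the 28% limit; total rental receipts for the year are $1,700, below the $2,060 limit). Turning to paragraphs (f)–(k): (f) is engaged — the reference index is 170, below the 195 limit. (g) would limit (f) — a current Tier 6 Exemption Letter is held — but (h) sets (g) aside: (h) operates against (g): a current Standing Registration is held. (i) would limit (h) — the property is publicly advertised — but (j) sets (i) aside: (j) is engaged — a current Schedule A Clearance is held. (k), which would lift (j), does not operate here — the space is used for personal purposes only. So (c) is unavailable.
Exception (d) fails — no Small Lessor Declaration is on file.
No exception displaces § 88.2.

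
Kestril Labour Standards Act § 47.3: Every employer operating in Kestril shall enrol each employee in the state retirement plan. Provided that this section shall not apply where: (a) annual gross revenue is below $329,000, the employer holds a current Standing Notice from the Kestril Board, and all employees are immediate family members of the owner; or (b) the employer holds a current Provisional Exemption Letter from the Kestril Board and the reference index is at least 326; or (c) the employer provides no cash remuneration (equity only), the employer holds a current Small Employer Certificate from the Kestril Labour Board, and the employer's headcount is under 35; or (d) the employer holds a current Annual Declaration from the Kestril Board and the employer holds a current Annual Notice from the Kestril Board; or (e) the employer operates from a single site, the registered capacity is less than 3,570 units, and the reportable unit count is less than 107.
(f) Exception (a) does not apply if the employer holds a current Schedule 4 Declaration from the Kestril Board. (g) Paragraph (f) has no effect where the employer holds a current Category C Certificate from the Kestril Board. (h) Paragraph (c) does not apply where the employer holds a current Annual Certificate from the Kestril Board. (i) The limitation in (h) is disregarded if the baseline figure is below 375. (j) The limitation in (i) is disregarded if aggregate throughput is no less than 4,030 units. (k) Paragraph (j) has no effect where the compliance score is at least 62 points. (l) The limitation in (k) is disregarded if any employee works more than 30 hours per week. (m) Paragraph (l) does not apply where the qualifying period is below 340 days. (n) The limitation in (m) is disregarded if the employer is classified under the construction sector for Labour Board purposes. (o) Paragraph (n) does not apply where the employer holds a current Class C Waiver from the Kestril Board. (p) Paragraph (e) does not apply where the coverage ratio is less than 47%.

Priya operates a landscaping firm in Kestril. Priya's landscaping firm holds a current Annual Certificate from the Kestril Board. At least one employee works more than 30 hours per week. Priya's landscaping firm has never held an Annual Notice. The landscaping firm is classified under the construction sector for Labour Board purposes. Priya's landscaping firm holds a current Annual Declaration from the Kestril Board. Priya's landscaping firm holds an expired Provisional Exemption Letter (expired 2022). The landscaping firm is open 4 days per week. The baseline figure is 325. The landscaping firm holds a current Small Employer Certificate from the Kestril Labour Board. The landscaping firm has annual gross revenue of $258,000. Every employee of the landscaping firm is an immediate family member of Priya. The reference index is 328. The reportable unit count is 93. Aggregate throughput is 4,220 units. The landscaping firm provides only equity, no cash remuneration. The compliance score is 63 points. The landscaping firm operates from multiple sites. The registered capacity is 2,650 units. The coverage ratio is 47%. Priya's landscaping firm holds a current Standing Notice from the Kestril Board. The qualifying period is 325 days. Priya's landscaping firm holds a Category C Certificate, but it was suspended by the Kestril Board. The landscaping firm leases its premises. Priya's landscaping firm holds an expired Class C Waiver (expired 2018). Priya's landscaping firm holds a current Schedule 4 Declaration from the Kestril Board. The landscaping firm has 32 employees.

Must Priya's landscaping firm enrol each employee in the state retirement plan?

Yes — Priya's landscaping firm must enrol each employee in the state retirement plan.

All of (a)'s requirements are met (annual gross revenue is $258,000, below the $329,000 limit; a current Standing Notice is held; every employee is an immediate family member). But: (f) operates against (a): a current Schedule 4 Declaration is held. (g), which would lift (f), does not operate here — the Category C Certificate is not current. (a) is therefore removed.
Exception (b) requires that the employer holds a current Provisional Exemption Letter from the Kestril Board; but the Provisional Exemption Letter is not current, so (b) is unavailable.
Exception (c) is satisfied on its face — remuneration is equity-only; a current Small Employer Certificate is held; the employer's headcount is 32, under the 35 limit. Turning to paragraphs (h)–(o): (h) is triggered — a current Annual Certificate is held. (i) is engaged (the baseline figure is 325, below the 375 limit), but is overridden by (j): (j) applies — aggregate throughput is 4,220 units, meeting the 4,030 units threshold. (k) would limit (j) — the compliance score is 63 points, meeting the 62 points threshold — but (l) sets (k) aside: (l) is engaged — at least one employee exceeds 30 hours/week. (m) applies (the qualifying period is 325 days, below the 340 days limit), but is overridden by (n): (n) operates — the landscaping firm is classified under the construction sector. (o) does not operate here (there is no Class C Waiver in force), so (n) stands. (c) is therefore removed.
Exception (d) fails — the Annual Notice is not current.
Exception (e) requires that the employer operates from a single site; but the employer operates from multiple sites, so (e) is unavailable.
No exception applies. The general rule governs.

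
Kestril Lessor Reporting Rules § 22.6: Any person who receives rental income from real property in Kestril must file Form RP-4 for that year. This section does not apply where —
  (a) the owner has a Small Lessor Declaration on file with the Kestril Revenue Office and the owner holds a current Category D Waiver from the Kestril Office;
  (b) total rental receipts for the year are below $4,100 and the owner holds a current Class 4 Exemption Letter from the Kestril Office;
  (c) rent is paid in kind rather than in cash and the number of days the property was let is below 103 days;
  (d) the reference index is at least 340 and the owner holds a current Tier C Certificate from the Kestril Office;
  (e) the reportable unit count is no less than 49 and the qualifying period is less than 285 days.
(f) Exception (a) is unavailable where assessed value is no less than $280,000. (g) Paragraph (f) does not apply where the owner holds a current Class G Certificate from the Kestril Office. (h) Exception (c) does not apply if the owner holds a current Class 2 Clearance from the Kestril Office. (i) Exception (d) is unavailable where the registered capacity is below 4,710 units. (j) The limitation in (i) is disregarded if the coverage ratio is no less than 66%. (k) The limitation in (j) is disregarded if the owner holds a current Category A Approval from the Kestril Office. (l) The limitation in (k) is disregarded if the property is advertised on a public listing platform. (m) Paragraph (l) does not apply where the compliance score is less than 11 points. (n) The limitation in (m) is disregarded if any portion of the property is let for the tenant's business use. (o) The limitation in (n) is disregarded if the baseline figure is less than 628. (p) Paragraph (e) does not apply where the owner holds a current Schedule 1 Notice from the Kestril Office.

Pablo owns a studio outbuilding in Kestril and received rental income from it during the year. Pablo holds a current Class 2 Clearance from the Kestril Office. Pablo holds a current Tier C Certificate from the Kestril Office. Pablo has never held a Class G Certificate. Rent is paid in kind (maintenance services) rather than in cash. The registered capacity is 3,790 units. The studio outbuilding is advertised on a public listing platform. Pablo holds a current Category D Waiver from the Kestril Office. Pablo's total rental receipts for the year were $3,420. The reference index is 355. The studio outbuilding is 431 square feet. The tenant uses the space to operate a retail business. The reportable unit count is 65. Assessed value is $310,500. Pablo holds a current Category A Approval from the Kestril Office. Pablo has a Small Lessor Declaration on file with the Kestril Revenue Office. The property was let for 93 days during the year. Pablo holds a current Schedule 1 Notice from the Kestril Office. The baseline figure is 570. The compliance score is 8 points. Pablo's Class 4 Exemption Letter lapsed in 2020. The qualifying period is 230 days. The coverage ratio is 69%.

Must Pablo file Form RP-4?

Yes — Pablo must file Form RP-4.

All of (a)'s requirements are met (a Small Lessor Declaration is on file; a current Category D Waiver is held). Turning to paragraphs (f)–(g): (f) applies — assessed value is $310,500, meeting the $280,000 threshold. (g), which would lift (f), is not engaged — no current Class G Certificate is held. Exception (a) does not apply.
Exception (b) fails — the Class 4 Exemption Letter is not current.
All of (c)'s requirements are met (rent is paid in kind; the number of days the property was let is 93 days, below the 103 days limit). Turning to paragraph (h): (h) is engaged — a current Class 2 Clearance is held. So (c) is unavailable.
Exception (d): the reference index is 355, meeting the 340 threshold; a current Tier C Certificate is held — every condition holds. Turning to paragraphs (i)–(o): (i) operates — the registered capacity is 3,790 units, below the 4,710 units limit. (j) is engaged (the coverage ratio is 69%, meeting the 66% threshold), but is displaced by (k): (k) operates against (j): a current Category A Approval is held. (l) operates (the property is publicly advertised), but is displaced by (m): (m) operates — the compliance score is 8 points, less than the 11 points limit. (n) would limit (m) — the space is let for business use — but (o) sets (n) aside: (o) applies — the baseline figure is 570, less than the 628 limit. (d) is therefore removed.
Exception (e) is satisfied on its face — the reportable unit count is 65, meeting the 49 threshold; the qualifying period is 230 days, less than the 285 days limit. Turning to paragraph (p): (p) operates against (e): a current Schedule 1 Notice is held. (e) is therefore removed.
No exception is made out. Pablo falls within the general rule.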